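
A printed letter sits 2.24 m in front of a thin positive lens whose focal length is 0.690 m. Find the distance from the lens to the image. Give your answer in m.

0.997 m

Thin-lens equation: 1/s_i = 1/f − 1/s_o = 1/(0.6900) − 1/(2.24) = 1.449 − 0.4464 = 1.003, so s_i = 0.997 m.
The image is real, inverted and reduced, on the far side of the lens.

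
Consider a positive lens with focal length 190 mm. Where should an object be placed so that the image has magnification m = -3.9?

m = −d_i/d_o ⇒ d_i = −m·d_o.
1/f = 1/d_o + 1/d_i = 1/d_o − 1/(m·d_o) = (1 − 1/m)/d_o, so d_o = f(1 − 1/m) = (190.0)(1 − 1/(-3.9)) = 239 mm.

239 mm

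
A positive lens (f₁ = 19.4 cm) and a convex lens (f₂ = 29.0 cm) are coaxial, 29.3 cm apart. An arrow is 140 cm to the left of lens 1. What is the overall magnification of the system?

Lens 1: 1/d_i1 = 1/(19.4) − 1/(140) = 0.04440, so d_i1 = 22.52 cm; m₁ = −d_i1/d_o1 = -0.1609.
d_o2 = 29.3 − (22.52) = 6.780 cm.
Lens 2: 1/d_i2 = 1/(29.0) − 1/(6.780) = -0.1130, so d_i2 = -8.849 cm; m₂ = −d_i2/d_o2 = +1.305.
m = m₁·m₂ = (-0.1609)(+1.305) = -0.210.

m = -0.210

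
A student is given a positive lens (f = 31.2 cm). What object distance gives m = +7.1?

26.8 cm

m = −d_i/d_o ⇒ d_i = −m·d_o.
1/f = 1/d_o + 1/d_i = 1/d_o − 1/(m·d_o) = (1 − 1/m)/d_o, so d_o = f(1 − 1/m) = (31.20)(1 − 1/(+7.1)) = 26.8 cm.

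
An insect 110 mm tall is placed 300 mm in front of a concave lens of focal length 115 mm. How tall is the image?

30.5 mm

For a concave lens, f = -115 mm.
1/d_i = 1/f − 1/d_o = 1/(-115.0) − 1/(300) = -0.01203, so d_i = -83.13 mm.
m = −d_i/d_o = +0.2771.
|h_i| = |m|·h_o = 0.2771 × 110 = 30.5 mm. The image is virtual, upright and reduced, on the same side as the object.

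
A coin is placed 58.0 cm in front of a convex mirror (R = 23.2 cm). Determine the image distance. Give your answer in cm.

9.67 cm

f = R/2 = 23.2/2 = 11.60 cm; for a convex mirror, f = -11.60 cm.
Mirror equation: 1/s_i = 1/f − 1/s_o = 1/(-11.60) − 1/(58.0) = -0.08621 − 0.01724 = -0.1034, so s_i = -9.67 cm.
The image is virtual, upright and reduced, behind the mirror.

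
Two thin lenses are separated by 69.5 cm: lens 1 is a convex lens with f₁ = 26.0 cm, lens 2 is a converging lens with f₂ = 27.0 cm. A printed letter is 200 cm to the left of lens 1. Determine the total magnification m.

m = +0.320

Lens 1: 1/d_i1 = 1/(26.0) − 1/(200) = 0.03346, so d_i1 = 29.89 cm; m₁ = −d_i1/d_o1 = -0.1494.
d_o2 = 69.5 − (29.89) = 39.61 cm.
Lens 2: 1/d_i2 = 1/(27.0) − 1/(39.61) = 0.01179, so d_i2 = 84.81 cm; m₂ = −d_i2/d_o2 = -2.141.
m = m₁·m₂ = (-0.1494)(-2.141) = +0.320.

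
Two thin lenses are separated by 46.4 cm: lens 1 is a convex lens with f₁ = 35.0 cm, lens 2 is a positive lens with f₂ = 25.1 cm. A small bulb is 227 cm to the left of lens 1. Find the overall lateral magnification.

m = -0.228

Lens 1: 1/d_i1 = 1/(35.0) − 1/(227) = 0.02417, so d_i1 = 41.38 cm; m₁ = −d_i1/d_o1 = -0.1823.
d_o2 = 46.4 − (41.38) = 5.020 cm.
Lens 2: 1/d_i2 = 1/(25.1) − 1/(5.020) = -0.1594, so d_i2 = -6.275 cm; m₂ = −d_i2/d_o2 = +1.250.
m = m₁·m₂ = (-0.1823)(+1.250) = -0.228.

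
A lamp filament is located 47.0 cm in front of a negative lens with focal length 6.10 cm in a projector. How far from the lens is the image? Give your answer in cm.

5.40 cm

For a negative lens, f = -6.10 cm.
Thin-lens equation: 1/v = 1/f − 1/u = 1/(-6.100) − 1/(47.0) = -0.1639 − 0.02128 = -0.1852, so v = -5.40 cm.
The image is virtual, upright and reduced, on the same side as the object.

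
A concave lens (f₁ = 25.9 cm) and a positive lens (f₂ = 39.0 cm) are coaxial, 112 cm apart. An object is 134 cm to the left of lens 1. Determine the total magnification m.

f₁ = −25.9 cm (diverging).
Lens 1: 1/d_i1 = 1/(-25.9) − 1/(134) = -0.04607, so d_i1 = -21.70 cm; m₁ = −d_i1/d_o1 = +0.1619.
d_o2 = 112 − (-21.70) = 133.7 cm.
Lens 2: 1/d_i2 = 1/(39.0) − 1/(133.7) = 0.01816, so d_i2 = 55.06 cm; m₂ = −d_i2/d_o2 = -0.4118.
m = m₁·m₂ = (+0.1619)(-0.4118) = -0.0667.

m = -0.0667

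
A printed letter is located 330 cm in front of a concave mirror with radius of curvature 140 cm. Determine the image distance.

88.8 cm

f = R/2 = 140/2 = 70.00 cm.
Mirror equation: 1/v = 1/f − 1/u = 1/(70.00) − 1/(330) = 0.01429 − 0.003030 = 0.01126, so v = 88.8 cm.
The image is real, inverted and reduced, in front of the mirror.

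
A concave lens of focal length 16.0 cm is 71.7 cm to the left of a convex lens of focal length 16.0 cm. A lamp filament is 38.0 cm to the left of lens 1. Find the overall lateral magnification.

m = -0.0708

f₁ = −16.0 cm (diverging).
Lens 1: 1/d_i1 = 1/(-16.0) − 1/(38.0) = -0.08882, so d_i1 = -11.26 cm; m₁ = −d_i1/d_o1 = +0.2963.
d_o2 = 71.7 − (-11.26) = 82.96 cm.
Lens 2: 1/d_i2 = 1/(16.0) − 1/(82.96) = 0.05045, so d_i2 = 19.82 cm; m₂ = −d_i2/d_o2 = -0.2389.
m = m₁·m₂ = (+0.2963)(-0.2389) = -0.0708.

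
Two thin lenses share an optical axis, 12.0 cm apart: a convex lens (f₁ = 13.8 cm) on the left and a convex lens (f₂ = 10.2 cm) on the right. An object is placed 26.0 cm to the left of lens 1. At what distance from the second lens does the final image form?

Lens 1: 1/d_i1 = 1/f₁ − 1/d_o1 = 1/(13.8) − 1/(26.0) = 0.03400, so d_i1 = 29.41 cm.
The intermediate image is 29.41 cm to the right of lens 1, which lies 17.41 cm to the right of lens 2 — a virtual object — so d_o2 = −17.41 cm.
Lens 2: 1/d_i2 = 1/f₂ − 1/d_o2 = 1/(10.2) − 1/(-17.41) = 0.1555, so d_i2 = 6.43 cm.
The final image is real, 6.43 cm to the right of lens 2 (overall magnification ≈ -0.42).

6.43 cm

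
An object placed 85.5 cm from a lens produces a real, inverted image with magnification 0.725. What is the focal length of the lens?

f = 35.9 cm (converging)

m = −d_i/d_o ⇒ d_i = −m·d_o = −(-0.725)·(85.5) = 61.99 cm.
1/f = 1/d_o + 1/d_i = 1/(85.5) + 1/(61.99) = 0.02783, so f = 35.9 cm.
Since f is positive, the lens is converging.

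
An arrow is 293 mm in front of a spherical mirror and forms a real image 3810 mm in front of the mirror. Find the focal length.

f = 272 mm (concave)

Real image ⇒ d_i = +3810 mm.
1/f = 1/d_o + 1/d_i = 1/(293) + 1/(3810) = 0.003675, so f = 272 mm.
Since f is positive, the spherical mirror is concave.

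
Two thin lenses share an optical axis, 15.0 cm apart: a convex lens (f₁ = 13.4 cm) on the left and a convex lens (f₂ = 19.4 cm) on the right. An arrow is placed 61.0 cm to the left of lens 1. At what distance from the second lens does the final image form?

Lens 1: 1/d_i1 = 1/f₁ − 1/d_o1 = 1/(13.4) − 1/(61.0) = 0.05823, so d_i1 = 17.17 cm.
The intermediate image is 17.17 cm to the right of lens 1, which lies 2.170 cm to the right of lens 2 — a virtual object — so d_o2 = −2.170 cm.
Lens 2: 1/d_i2 = 1/f₂ − 1/d_o2 = 1/(19.4) − 1/(-2.170) = 0.5124, so d_i2 = 1.95 cm.
The final image is real, 1.95 cm to the right of lens 2 (overall magnification ≈ -0.25).

1.95 cm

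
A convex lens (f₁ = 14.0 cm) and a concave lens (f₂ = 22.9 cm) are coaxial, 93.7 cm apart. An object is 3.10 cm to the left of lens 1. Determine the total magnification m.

Lens 1: 1/d_i1 = 1/(14.0) − 1/(3.10) = -0.2512, so d_i1 = -3.982 cm; m₁ = −d_i1/d_o1 = +1.285.
d_o2 = 93.7 − (-3.982) = 97.68 cm.
f₂ = −22.9 cm (diverging).
Lens 2: 1/d_i2 = 1/(-22.9) − 1/(97.68) = -0.05391, so d_i2 = -18.55 cm; m₂ = −d_i2/d_o2 = +0.1899.
m = m₁·m₂ = (+1.285)(+0.1899) = +0.244.

m = +0.244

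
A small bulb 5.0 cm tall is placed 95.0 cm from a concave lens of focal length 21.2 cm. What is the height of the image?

For a concave lens, f = -21.2 cm.
1/d_i = 1/f − 1/d_o = 1/(-21.20) − 1/(95.0) = -0.05770, so d_i = -17.33 cm.
m = −d_i/d_o = +0.1824.
|h_i| = |m|·h_o = 0.1824 × 5.0 = 0.912 cm. The image is virtual, upright and reduced, on the same side as the object.

0.912 cm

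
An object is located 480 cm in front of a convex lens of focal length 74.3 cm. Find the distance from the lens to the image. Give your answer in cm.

87.9 cm

Thin-lens equation: 1/s_i = 1/f − 1/s_o = 1/(74.30) − 1/(480) = 0.01346 − 0.002083 = 0.01138, so s_i = 87.9 cm.
The image is real, inverted and reduced, on the far side of the lens.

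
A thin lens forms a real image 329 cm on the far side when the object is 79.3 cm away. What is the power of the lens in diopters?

P = +1.56 D

d_i = +329 cm.
1/f = 1/d_o + 1/d_i = 1/(79.3) + 1/(329) = 0.01565 cm⁻¹.
f = 63.90 cm = 0.6390 m, so P = 1/f = +1.56 D.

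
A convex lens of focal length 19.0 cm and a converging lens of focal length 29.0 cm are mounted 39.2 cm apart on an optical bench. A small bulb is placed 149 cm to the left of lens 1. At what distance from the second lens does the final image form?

43.6 cm

Lens 1: 1/d_i1 = 1/f₁ − 1/d_o1 = 1/(19.0) − 1/(149) = 0.04592, so d_i1 = 21.78 cm.
The intermediate image is 21.78 cm to the right of lens 1, which is 39.2 − (21.78) = 17.42 cm to the left of lens 2, so d_o2 = +17.42 cm.
Lens 2: 1/d_i2 = 1/f₂ − 1/d_o2 = 1/(29.0) − 1/(17.42) = -0.02292, so d_i2 = -43.6 cm.
The final image is virtual, 43.6 cm to the left of lens 2 (overall magnification ≈ -0.37).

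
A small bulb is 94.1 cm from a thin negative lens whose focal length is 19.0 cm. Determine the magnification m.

For a negative lens, f = -19.0 cm.
1/d_i = 1/f − 1/d_o = 1/(-19.00) − 1/(94.1) = -0.06326, so d_i = -15.81 cm.
m = −d_i/d_o = −(-15.81)/(94.1) = +0.168.
The image is virtual, upright and reduced, on the same side as the object.

m = +0.168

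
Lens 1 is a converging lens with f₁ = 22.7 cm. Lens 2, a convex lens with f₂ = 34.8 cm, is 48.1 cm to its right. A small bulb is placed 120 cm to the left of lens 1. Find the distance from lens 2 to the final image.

Lens 1: 1/d_i1 = 1/f₁ − 1/d_o1 = 1/(22.7) − 1/(120) = 0.03572, so d_i1 = 28.00 cm.
The intermediate image is 28.00 cm to the right of lens 1, which is 48.1 − (28.00) = 20.10 cm to the left of lens 2, so d_o2 = +20.10 cm.
Lens 2: 1/d_i2 = 1/f₂ − 1/d_o2 = 1/(34.8) − 1/(20.10) = -0.02102, so d_i2 = -47.6 cm.
The final image is virtual, 47.6 cm to the left of lens 2 (overall magnification ≈ -0.55).

47.6 cm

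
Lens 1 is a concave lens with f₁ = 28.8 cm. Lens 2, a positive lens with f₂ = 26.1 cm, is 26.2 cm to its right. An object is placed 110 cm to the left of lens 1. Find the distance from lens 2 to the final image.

55.8 cm

Lens 1 is diverging, so f₁ = −28.8 cm.
Lens 1: 1/d_i1 = 1/f₁ − 1/d_o1 = 1/(-28.8) − 1/(110) = -0.04381, so d_i1 = -22.82 cm.
The intermediate image is 22.82 cm to the left of lens 1 (virtual), which is 26.2 − (-22.82) = 49.02 cm to the left of lens 2, so d_o2 = +49.02 cm.
Lens 2: 1/d_i2 = 1/f₂ − 1/d_o2 = 1/(26.1) − 1/(49.02) = 0.01791, so d_i2 = 55.8 cm.
The final image is real, 55.8 cm to the right of lens 2 (overall magnification ≈ -0.24).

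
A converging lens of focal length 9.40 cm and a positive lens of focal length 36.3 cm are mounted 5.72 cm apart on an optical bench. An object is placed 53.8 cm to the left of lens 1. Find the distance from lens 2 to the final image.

4.90 cm

Lens 1: 1/d_i1 = 1/f₁ − 1/d_o1 = 1/(9.40) − 1/(53.8) = 0.08780, so d_i1 = 11.39 cm.
The intermediate image is 11.39 cm to the right of lens 1, which lies 5.670 cm to the right of lens 2 — a virtual object — so d_o2 = −5.670 cm.
Lens 2: 1/d_i2 = 1/f₂ − 1/d_o2 = 1/(36.3) − 1/(-5.670) = 0.2039, so d_i2 = 4.90 cm.
The final image is real, 4.90 cm to the right of lens 2 (overall magnification ≈ -0.18).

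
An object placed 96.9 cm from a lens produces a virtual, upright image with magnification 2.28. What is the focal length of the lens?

m = −d_i/d_o ⇒ d_i = −m·d_o = −(+2.28)·(96.9) = -220.9 cm.
1/f = 1/d_o + 1/d_i = 1/(96.9) + 1/(-220.9) = 0.005793, so f = 173 cm.
Since f is positive, the lens is converging.

f = 173 cm (converging)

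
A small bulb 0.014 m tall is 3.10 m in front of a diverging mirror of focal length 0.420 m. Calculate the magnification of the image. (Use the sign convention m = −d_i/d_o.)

For a diverging mirror, f = -0.420 m.
1/d_i = 1/f − 1/d_o = 1/(-0.4200) − 1/(3.10) = -2.704, so d_i = -0.3699 m.
m = −d_i/d_o = −(-0.3699)/(3.10) = +0.119.
The image is virtual, upright and reduced, behind the mirror.

m = +0.119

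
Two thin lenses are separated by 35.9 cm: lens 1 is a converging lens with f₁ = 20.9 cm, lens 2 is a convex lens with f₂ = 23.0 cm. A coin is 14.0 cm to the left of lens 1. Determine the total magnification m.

Lens 1: 1/d_i1 = 1/(20.9) − 1/(14.0) = -0.02358, so d_i1 = -42.41 cm; m₁ = −d_i1/d_o1 = +3.029.
d_o2 = 35.9 − (-42.41) = 78.31 cm.
Lens 2: 1/d_i2 = 1/(23.0) − 1/(78.31) = 0.03071, so d_i2 = 32.56 cm; m₂ = −d_i2/d_o2 = -0.4158.
m = m₁·m₂ = (+3.029)(-0.4158) = -1.26.

m = -1.26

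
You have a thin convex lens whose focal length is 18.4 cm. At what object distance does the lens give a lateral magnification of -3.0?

m = −d_i/d_o ⇒ d_i = −m·d_o.
1/f = 1/d_o + 1/d_i = 1/d_o − 1/(m·d_o) = (1 − 1/m)/d_o, so d_o = f(1 − 1/m) = (18.40)(1 − 1/(-3.0)) = 24.5 cm.

24.5 cm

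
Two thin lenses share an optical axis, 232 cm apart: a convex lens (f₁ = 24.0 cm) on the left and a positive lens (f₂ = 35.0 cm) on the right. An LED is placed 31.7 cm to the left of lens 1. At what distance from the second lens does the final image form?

Lens 1: 1/d_i1 = 1/f₁ − 1/d_o1 = 1/(24.0) − 1/(31.7) = 0.01012, so d_i1 = 98.81 cm.
The intermediate image is 98.81 cm to the right of lens 1, which is 232 − (98.81) = 133.2 cm to the left of lens 2, so d_o2 = +133.2 cm.
Lens 2: 1/d_i2 = 1/f₂ − 1/d_o2 = 1/(35.0) − 1/(133.2) = 0.02106, so d_i2 = 47.5 cm.
The final image is real, 47.5 cm to the right of lens 2 (overall magnification ≈ 1.1).

47.5 cm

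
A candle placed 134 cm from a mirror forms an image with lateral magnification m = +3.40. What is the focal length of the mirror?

m = −d_i/d_o ⇒ d_i = −m·d_o = −(+3.40)·(134) = -455.6 cm.
1/f = 1/d_o + 1/d_i = 1/(134) + 1/(-455.6) = 0.005268, so f = 190 cm.
Since f is positive, the mirror is concave.

f = 190 cm (concave)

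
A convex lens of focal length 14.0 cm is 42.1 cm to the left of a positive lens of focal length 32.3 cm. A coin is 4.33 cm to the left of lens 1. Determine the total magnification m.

m = -2.91

Lens 1: 1/d_i1 = 1/(14.0) − 1/(4.33) = -0.1595, so d_i1 = -6.269 cm; m₁ = −d_i1/d_o1 = +1.448.
d_o2 = 42.1 − (-6.269) = 48.37 cm.
Lens 2: 1/d_i2 = 1/(32.3) − 1/(48.37) = 0.01029, so d_i2 = 97.22 cm; m₂ = −d_i2/d_o2 = -2.010.
m = m₁·m₂ = (+1.448)(-2.010) = -2.91.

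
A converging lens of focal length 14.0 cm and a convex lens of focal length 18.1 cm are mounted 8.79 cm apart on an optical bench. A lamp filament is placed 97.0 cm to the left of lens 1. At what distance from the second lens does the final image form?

5.34 cm

Lens 1: 1/d_i1 = 1/f₁ − 1/d_o1 = 1/(14.0) − 1/(97.0) = 0.06112, so d_i1 = 16.36 cm.
The intermediate image is 16.36 cm to the right of lens 1, which lies 7.570 cm to the right of lens 2 — a virtual object — so d_o2 = −7.570 cm.
Lens 2: 1/d_i2 = 1/f₂ − 1/d_o2 = 1/(18.1) − 1/(-7.570) = 0.1873, so d_i2 = 5.34 cm.
The final image is real, 5.34 cm to the right of lens 2 (overall magnification ≈ -0.12).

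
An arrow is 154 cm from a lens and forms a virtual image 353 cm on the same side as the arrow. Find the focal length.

f = 273 cm (converging)

Virtual image ⇒ d_i = −353 cm.
1/f = 1/d_o + 1/d_i = 1/(154) + 1/(-353) = 0.003661, so f = 273 cm.
Since f is positive, the lens is converging.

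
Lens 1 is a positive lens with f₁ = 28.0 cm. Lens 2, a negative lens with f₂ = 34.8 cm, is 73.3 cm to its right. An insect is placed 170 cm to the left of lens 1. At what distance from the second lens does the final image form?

Lens 1: 1/d_i1 = 1/f₁ − 1/d_o1 = 1/(28.0) − 1/(170) = 0.02983, so d_i1 = 33.52 cm.
The intermediate image is 33.52 cm to the right of lens 1, which is 73.3 − (33.52) = 39.78 cm to the left of lens 2, so d_o2 = +39.78 cm.
Lens 2 is diverging, so f₂ = −34.8 cm.
Lens 2: 1/d_i2 = 1/f₂ − 1/d_o2 = 1/(-34.8) − 1/(39.78) = -0.05387, so d_i2 = -18.6 cm.
The final image is virtual, 18.6 cm to the left of lens 2 (overall magnification ≈ -0.092).

18.6 cm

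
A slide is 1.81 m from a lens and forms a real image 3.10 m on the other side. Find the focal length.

Real image ⇒ d_i = +3.10 m.
1/f = 1/d_o + 1/d_i = 1/(1.81) + 1/(3.10) = 0.8751, so f = 1.14 m.
Since f is positive, the lens is converging.

f = 1.14 m (converging)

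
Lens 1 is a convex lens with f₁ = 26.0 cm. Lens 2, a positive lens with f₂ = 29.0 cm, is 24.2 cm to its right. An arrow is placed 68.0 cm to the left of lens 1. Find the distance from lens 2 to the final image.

11.1 cm

Lens 1: 1/d_i1 = 1/f₁ − 1/d_o1 = 1/(26.0) − 1/(68.0) = 0.02376, so d_i1 = 42.10 cm.
The intermediate image is 42.10 cm to the right of lens 1, which lies 17.90 cm to the right of lens 2 — a virtual object — so d_o2 = −17.90 cm.
Lens 2: 1/d_i2 = 1/f₂ − 1/d_o2 = 1/(29.0) − 1/(-17.90) = 0.09035, so d_i2 = 11.1 cm.
The final image is real, 11.1 cm to the right of lens 2 (overall magnification ≈ -0.38).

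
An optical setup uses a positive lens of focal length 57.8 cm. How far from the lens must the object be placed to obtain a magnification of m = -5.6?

68.1 cm

m = −d_i/d_o ⇒ d_i = −m·d_o.
1/f = 1/d_o + 1/d_i = 1/d_o − 1/(m·d_o) = (1 − 1/m)/d_o, so d_o = f(1 − 1/m) = (57.80)(1 − 1/(-5.6)) = 68.1 cm.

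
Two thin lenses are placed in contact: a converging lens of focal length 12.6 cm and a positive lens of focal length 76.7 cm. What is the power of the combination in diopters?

P = +9.24 D

P₁ = 1/f₁ = 1/(0.126 m) = +7.937 D; P₂ = 1/f₂ = 1/(0.767 m) = +1.304 D.
For thin lenses in contact, P = P₁ + P₂ = (+7.937) + (+1.304) = +9.24 D.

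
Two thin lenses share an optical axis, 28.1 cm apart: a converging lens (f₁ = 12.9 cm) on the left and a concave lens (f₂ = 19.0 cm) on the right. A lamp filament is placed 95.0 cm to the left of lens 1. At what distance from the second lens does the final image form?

Lens 1: 1/d_i1 = 1/f₁ − 1/d_o1 = 1/(12.9) − 1/(95.0) = 0.06699, so d_i1 = 14.93 cm.
The intermediate image is 14.93 cm to the right of lens 1, which is 28.1 − (14.93) = 13.17 cm to the left of lens 2, so d_o2 = +13.17 cm.
Lens 2 is diverging, so f₂ = −19.0 cm.
Lens 2: 1/d_i2 = 1/f₂ − 1/d_o2 = 1/(-19.0) − 1/(13.17) = -0.1286, so d_i2 = -7.78 cm.
The final image is virtual, 7.78 cm to the left of lens 2 (overall magnification ≈ -0.093).

7.78 cm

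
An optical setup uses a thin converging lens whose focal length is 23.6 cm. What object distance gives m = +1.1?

m = −d_i/d_o ⇒ d_i = −m·d_o.
1/f = 1/d_o + 1/d_i = 1/d_o − 1/(m·d_o) = (1 − 1/m)/d_o, so d_o = f(1 − 1/m) = (23.60)(1 − 1/(+1.1)) = 2.15 cm.

2.15 cm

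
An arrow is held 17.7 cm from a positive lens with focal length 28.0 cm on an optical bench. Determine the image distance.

Lens equation: 1/q = 1/f − 1/p = 1/(28.00) − 1/(17.7) = 0.03571 − 0.05650 = -0.02078, so q = -48.1 cm.
The image is virtual, upright and enlarged, on the same side as the object.

48.1 cm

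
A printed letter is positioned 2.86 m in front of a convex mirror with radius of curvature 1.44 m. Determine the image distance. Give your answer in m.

f = R/2 = 1.44/2 = 0.7200 m; for a convex mirror, f = -0.7200 m.
Mirror equation: 1/s_i = 1/f − 1/s_o = 1/(-0.7200) − 1/(2.86) = -1.389 − 0.3497 = -1.739, so s_i = -0.575 m.
The image is virtual, upright and reduced, behind the mirror.

0.575 m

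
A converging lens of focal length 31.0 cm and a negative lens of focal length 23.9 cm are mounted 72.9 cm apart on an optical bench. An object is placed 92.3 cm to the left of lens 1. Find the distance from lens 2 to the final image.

12.5 cm

Lens 1: 1/d_i1 = 1/f₁ − 1/d_o1 = 1/(31.0) − 1/(92.3) = 0.02142, so d_i1 = 46.68 cm.
The intermediate image is 46.68 cm to the right of lens 1, which is 72.9 − (46.68) = 26.22 cm to the left of lens 2, so d_o2 = +26.22 cm.
Lens 2 is diverging, so f₂ = −23.9 cm.
Lens 2: 1/d_i2 = 1/f₂ − 1/d_o2 = 1/(-23.9) − 1/(26.22) = -0.07998, so d_i2 = -12.5 cm.
The final image is virtual, 12.5 cm to the left of lens 2 (overall magnification ≈ -0.24).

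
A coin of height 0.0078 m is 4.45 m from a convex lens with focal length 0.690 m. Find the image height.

1/d_i = 1/f − 1/d_o = 1/(0.6900) − 1/(4.45) = 1.225, so d_i = 0.8166 m.
m = −d_i/d_o = -0.1835.
|h_i| = |m|·h_o = 0.1835 × 0.0078 = 0.00143 m. The image is real, inverted and reduced, on the far side of the lens.

0.00143 m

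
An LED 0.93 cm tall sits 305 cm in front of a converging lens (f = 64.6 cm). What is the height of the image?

1/d_i = 1/f − 1/d_o = 1/(64.60) − 1/(305) = 0.01220, so d_i = 81.96 cm.
m = −d_i/d_o = -0.2687.
|h_i| = |m|·h_o = 0.2687 × 0.93 = 0.250 cm. The image is real, inverted and reduced, on the far side of the lens.

0.250 cm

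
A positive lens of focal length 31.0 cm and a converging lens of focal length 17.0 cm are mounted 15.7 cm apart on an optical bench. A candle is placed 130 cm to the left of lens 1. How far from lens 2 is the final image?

Lens 1: 1/d_i1 = 1/f₁ − 1/d_o1 = 1/(31.0) − 1/(130) = 0.02457, so d_i1 = 40.71 cm.
The intermediate image is 40.71 cm to the right of lens 1, which lies 25.01 cm to the right of lens 2 — a virtual object — so d_o2 = −25.01 cm.
Lens 2: 1/d_i2 = 1/f₂ − 1/d_o2 = 1/(17.0) − 1/(-25.01) = 0.09881, so d_i2 = 10.1 cm.
The final image is real, 10.1 cm to the right of lens 2 (overall magnification ≈ -0.13).

10.1 cm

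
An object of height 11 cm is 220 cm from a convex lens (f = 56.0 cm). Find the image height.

3.76 cm

1/d_i = 1/f − 1/d_o = 1/(56.00) − 1/(220) = 0.01331, so d_i = 75.12 cm.
m = −d_i/d_o = -0.3415.
|h_i| = |m|·h_o = 0.3415 × 11 = 3.76 cm. The image is real, inverted and reduced, on the far side of the lens.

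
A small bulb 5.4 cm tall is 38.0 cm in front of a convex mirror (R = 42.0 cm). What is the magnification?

f = R/2 = 42.0/2 = 21.00 cm; for a convex mirror, f = -21.00 cm.
1/d_i = 1/f − 1/d_o = 1/(-21.00) − 1/(38.0) = -0.07393, so d_i = -13.53 cm.
m = −d_i/d_o = −(-13.53)/(38.0) = +0.356.
The image is virtual, upright and reduced, behind the mirror.

m = +0.356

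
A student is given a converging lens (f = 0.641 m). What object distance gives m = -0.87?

1.38 m

m = −d_i/d_o ⇒ d_i = −m·d_o.
1/f = 1/d_o + 1/d_i = 1/d_o − 1/(m·d_o) = (1 − 1/m)/d_o, so d_o = f(1 − 1/m) = (0.6410)(1 − 1/(-0.87)) = 1.38 m.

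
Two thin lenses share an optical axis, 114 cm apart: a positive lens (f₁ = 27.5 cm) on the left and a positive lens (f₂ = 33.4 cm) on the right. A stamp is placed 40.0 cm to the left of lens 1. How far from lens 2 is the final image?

Lens 1: 1/d_i1 = 1/f₁ − 1/d_o1 = 1/(27.5) − 1/(40.0) = 0.01136, so d_i1 = 88.00 cm.
The intermediate image is 88.00 cm to the right of lens 1, which is 114 − (88.00) = 26.00 cm to the left of lens 2, so d_o2 = +26.00 cm.
Lens 2: 1/d_i2 = 1/f₂ − 1/d_o2 = 1/(33.4) − 1/(26.00) = -0.008521, so d_i2 = -117 cm.
The final image is virtual, 117 cm to the left of lens 2 (overall magnification ≈ -9.9).

117 cm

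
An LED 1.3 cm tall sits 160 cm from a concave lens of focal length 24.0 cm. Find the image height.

For a concave lens, f = -24.0 cm.
1/d_i = 1/f − 1/d_o = 1/(-24.00) − 1/(160) = -0.04792, so d_i = -20.87 cm.
m = −d_i/d_o = +0.1304.
|h_i| = |m|·h_o = 0.1304 × 1.3 = 0.170 cm. The image is virtual, upright and reduced, on the same side as the object.

0.170 cm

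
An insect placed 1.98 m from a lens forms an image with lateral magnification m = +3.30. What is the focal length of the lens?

m = −d_i/d_o ⇒ d_i = −m·d_o = −(+3.30)·(1.98) = -6.534 m.
1/f = 1/d_o + 1/d_i = 1/(1.98) + 1/(-6.534) = 0.3520, so f = 2.84 m.
Since f is positive, the lens is converging.

f = 2.84 m (converging)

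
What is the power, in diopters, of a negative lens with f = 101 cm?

For a negative lens, f = −101 cm.
f = -101 cm = -1.01 m.
P = 1/f = 1/(-1.01 m) = -0.990 D.

P = -0.990 D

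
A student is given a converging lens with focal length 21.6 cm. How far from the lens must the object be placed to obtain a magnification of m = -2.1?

m = −d_i/d_o ⇒ d_i = −m·d_o.
1/f = 1/d_o + 1/d_i = 1/d_o − 1/(m·d_o) = (1 − 1/m)/d_o, so d_o = f(1 − 1/m) = (21.60)(1 − 1/(-2.1)) = 31.9 cm.

31.9 cm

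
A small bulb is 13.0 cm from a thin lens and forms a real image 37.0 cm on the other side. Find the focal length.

Real image ⇒ d_i = +37.0 cm.
1/f = 1/d_o + 1/d_i = 1/(13.0) + 1/(37.0) = 0.1040, so f = 9.62 cm.
Since f is positive, the thin lens is converging.

f = 9.62 cm (converging)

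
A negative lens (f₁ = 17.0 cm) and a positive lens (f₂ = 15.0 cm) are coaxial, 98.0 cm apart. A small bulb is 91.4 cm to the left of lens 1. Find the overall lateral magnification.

f₁ = −17.0 cm (diverging).
Lens 1: 1/d_i1 = 1/(-17.0) − 1/(91.4) = -0.06976, so d_i1 = -14.33 cm; m₁ = −d_i1/d_o1 = +0.1568.
d_o2 = 98.0 − (-14.33) = 112.3 cm.
Lens 2: 1/d_i2 = 1/(15.0) − 1/(112.3) = 0.05776, so d_i2 = 17.31 cm; m₂ = −d_i2/d_o2 = -0.1542.
m = m₁·m₂ = (+0.1568)(-0.1542) = -0.0242.

m = -0.0242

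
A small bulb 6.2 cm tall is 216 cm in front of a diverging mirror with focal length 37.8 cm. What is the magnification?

For a diverging mirror, f = -37.8 cm.
1/d_i = 1/f − 1/d_o = 1/(-37.80) − 1/(216) = -0.03108, so d_i = -32.17 cm.
m = −d_i/d_o = −(-32.17)/(216) = +0.149.
The image is virtual, upright and reduced, behind the mirror.

m = +0.149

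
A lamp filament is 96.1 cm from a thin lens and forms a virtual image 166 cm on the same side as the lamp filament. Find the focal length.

Virtual image ⇒ d_i = −166 cm.
1/f = 1/d_o + 1/d_i = 1/(96.1) + 1/(-166) = 0.004382, so f = 228 cm.
Since f is positive, the thin lens is converging.

f = 228 cm (converging)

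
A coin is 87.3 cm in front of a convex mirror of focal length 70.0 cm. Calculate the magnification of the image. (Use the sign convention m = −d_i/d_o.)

For a convex mirror, f = -70.0 cm.
1/d_i = 1/f − 1/d_o = 1/(-70.00) − 1/(87.3) = -0.02574, so d_i = -38.85 cm.
m = −d_i/d_o = −(-38.85)/(87.3) = +0.445.
The image is virtual, upright and reduced, behind the mirror.

m = +0.445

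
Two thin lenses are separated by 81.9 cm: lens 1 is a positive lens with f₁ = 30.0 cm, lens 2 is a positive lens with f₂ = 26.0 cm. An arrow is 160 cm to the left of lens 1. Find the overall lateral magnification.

m = +0.316

Lens 1: 1/d_i1 = 1/(30.0) − 1/(160) = 0.02708, so d_i1 = 36.92 cm; m₁ = −d_i1/d_o1 = -0.2308.
d_o2 = 81.9 − (36.92) = 44.98 cm.
Lens 2: 1/d_i2 = 1/(26.0) − 1/(44.98) = 0.01623, so d_i2 = 61.62 cm; m₂ = −d_i2/d_o2 = -1.370.
m = m₁·m₂ = (-0.2308)(-1.370) = +0.316.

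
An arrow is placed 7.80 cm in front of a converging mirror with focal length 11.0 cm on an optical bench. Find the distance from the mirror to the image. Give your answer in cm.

26.8 cm

Mirror equation: 1/q = 1/f − 1/p = 1/(11.00) − 1/(7.80) = 0.09091 − 0.1282 = -0.03730, so q = -26.8 cm.
The image is virtual, upright and enlarged, behind the mirror.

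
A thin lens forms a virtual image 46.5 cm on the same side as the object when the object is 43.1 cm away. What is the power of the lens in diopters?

Virtual image ⇒ d_i = −46.5 cm.
1/f = 1/d_o + 1/d_i = 1/(43.1) + 1/(-46.5) = 0.001696 cm⁻¹.
f = 589.5 cm = 5.895 m, so P = 1/f = +0.170 D.

P = +0.170 D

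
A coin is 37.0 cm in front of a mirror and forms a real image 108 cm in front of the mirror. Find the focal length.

Real image ⇒ d_i = +108 cm.
1/f = 1/d_o + 1/d_i = 1/(37.0) + 1/(108) = 0.03629, so f = 27.6 cm.
Since f is positive, the mirror is concave.

f = 27.6 cm (concave)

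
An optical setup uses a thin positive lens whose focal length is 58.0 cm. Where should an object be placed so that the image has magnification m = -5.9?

67.8 cm

m = −d_i/d_o ⇒ d_i = −m·d_o.
1/f = 1/d_o + 1/d_i = 1/d_o − 1/(m·d_o) = (1 − 1/m)/d_o, so d_o = f(1 − 1/m) = (58.00)(1 − 1/(-5.9)) = 67.8 cm.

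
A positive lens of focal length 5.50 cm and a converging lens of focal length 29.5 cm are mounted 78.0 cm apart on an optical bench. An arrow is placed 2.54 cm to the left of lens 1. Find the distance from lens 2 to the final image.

Lens 1: 1/d_i1 = 1/f₁ − 1/d_o1 = 1/(5.50) − 1/(2.54) = -0.2119, so d_i1 = -4.720 cm.
The intermediate image is 4.720 cm to the left of lens 1 (virtual), which is 78.0 − (-4.720) = 82.72 cm to the left of lens 2, so d_o2 = +82.72 cm.
Lens 2: 1/d_i2 = 1/f₂ − 1/d_o2 = 1/(29.5) − 1/(82.72) = 0.02181, so d_i2 = 45.9 cm.
The final image is real, 45.9 cm to the right of lens 2 (overall magnification ≈ -1.0).

45.9 cm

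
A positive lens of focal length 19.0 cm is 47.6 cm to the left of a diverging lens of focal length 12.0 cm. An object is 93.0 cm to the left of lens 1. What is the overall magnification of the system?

Lens 1: 1/d_i1 = 1/(19.0) − 1/(93.0) = 0.04188, so d_i1 = 23.88 cm; m₁ = −d_i1/d_o1 = -0.2568.
d_o2 = 47.6 − (23.88) = 23.72 cm.
f₂ = −12.0 cm (diverging).
Lens 2: 1/d_i2 = 1/(-12.0) − 1/(23.72) = -0.1255, so d_i2 = -7.969 cm; m₂ = −d_i2/d_o2 = +0.3359.
m = m₁·m₂ = (-0.2568)(+0.3359) = -0.0863.

m = -0.0863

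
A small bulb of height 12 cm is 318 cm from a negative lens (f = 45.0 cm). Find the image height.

For a negative lens, f = -45.0 cm.
1/d_i = 1/f − 1/d_o = 1/(-45.00) − 1/(318) = -0.02537, so d_i = -39.42 cm.
m = −d_i/d_o = +0.1240.
|h_i| = |m|·h_o = 0.1240 × 12 = 1.49 cm. The image is virtual, upright and reduced, on the same side as the object.

1.49 cm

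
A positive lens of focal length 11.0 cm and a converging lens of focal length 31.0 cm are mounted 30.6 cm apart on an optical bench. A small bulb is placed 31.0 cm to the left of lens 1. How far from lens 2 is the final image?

Lens 1: 1/d_i1 = 1/f₁ − 1/d_o1 = 1/(11.0) − 1/(31.0) = 0.05865, so d_i1 = 17.05 cm.
The intermediate image is 17.05 cm to the right of lens 1, which is 30.6 − (17.05) = 13.55 cm to the left of lens 2, so d_o2 = +13.55 cm.
Lens 2: 1/d_i2 = 1/f₂ − 1/d_o2 = 1/(31.0) − 1/(13.55) = -0.04154, so d_i2 = -24.1 cm.
The final image is virtual, 24.1 cm to the left of lens 2 (overall magnification ≈ -0.98).

24.1 cm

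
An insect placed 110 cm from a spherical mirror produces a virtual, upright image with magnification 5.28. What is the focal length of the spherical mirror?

m = −d_i/d_o ⇒ d_i = −m·d_o = −(+5.28)·(110) = -580.8 cm.
1/f = 1/d_o + 1/d_i = 1/(110) + 1/(-580.8) = 0.007369, so f = 136 cm.
Since f is positive, the spherical mirror is concave.

f = 136 cm (concave)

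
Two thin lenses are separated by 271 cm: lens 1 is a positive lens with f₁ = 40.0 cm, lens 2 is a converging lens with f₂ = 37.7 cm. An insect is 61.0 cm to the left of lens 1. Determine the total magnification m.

m = +0.613

Lens 1: 1/d_i1 = 1/(40.0) − 1/(61.0) = 0.008607, so d_i1 = 116.2 cm; m₁ = −d_i1/d_o1 = -1.905.
d_o2 = 271 − (116.2) = 154.8 cm.
Lens 2: 1/d_i2 = 1/(37.7) − 1/(154.8) = 0.02007, so d_i2 = 49.84 cm; m₂ = −d_i2/d_o2 = -0.3219.
m = m₁·m₂ = (-1.905)(-0.3219) = +0.613.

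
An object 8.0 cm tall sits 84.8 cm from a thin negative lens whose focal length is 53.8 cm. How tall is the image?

For a negative lens, f = -53.8 cm.
1/d_i = 1/f − 1/d_o = 1/(-53.80) − 1/(84.8) = -0.03038, so d_i = -32.92 cm.
m = −d_i/d_o = +0.3882.
|h_i| = |m|·h_o = 0.3882 × 8.0 = 3.11 cm. The image is virtual, upright and reduced, on the same side as the object.

3.11 cm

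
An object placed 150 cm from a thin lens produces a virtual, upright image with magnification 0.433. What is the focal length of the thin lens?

m = −d_i/d_o ⇒ d_i = −m·d_o = −(+0.433)·(150) = -64.95 cm.
1/f = 1/d_o + 1/d_i = 1/(150) + 1/(-64.95) = -0.008730, so f = -115 cm.
Since f is negative, the thin lens is diverging.

f = -115 cm (diverging)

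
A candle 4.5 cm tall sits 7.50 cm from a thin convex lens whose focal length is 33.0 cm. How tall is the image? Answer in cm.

5.82 cm

1/d_i = 1/f − 1/d_o = 1/(33.00) − 1/(7.50) = -0.1030, so d_i = -9.706 cm.
m = −d_i/d_o = +1.294.
|h_i| = |m|·h_o = 1.294 × 4.5 = 5.82 cm. The image is virtual, upright and enlarged, on the same side as the object.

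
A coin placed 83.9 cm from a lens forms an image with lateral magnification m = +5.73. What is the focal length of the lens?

f = 102 cm (converging)

m = −d_i/d_o ⇒ d_i = −m·d_o = −(+5.73)·(83.9) = -480.7 cm.
1/f = 1/d_o + 1/d_i = 1/(83.9) + 1/(-480.7) = 0.009839, so f = 102 cm.
Since f is positive, the lens is converging.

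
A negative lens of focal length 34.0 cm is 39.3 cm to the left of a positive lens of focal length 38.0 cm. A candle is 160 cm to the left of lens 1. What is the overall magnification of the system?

f₁ = −34.0 cm (diverging).
Lens 1: 1/d_i1 = 1/(-34.0) − 1/(160) = -0.03566, so d_i1 = -28.04 cm; m₁ = −d_i1/d_o1 = +0.1752.
d_o2 = 39.3 − (-28.04) = 67.34 cm.
Lens 2: 1/d_i2 = 1/(38.0) − 1/(67.34) = 0.01147, so d_i2 = 87.22 cm; m₂ = −d_i2/d_o2 = -1.295.
m = m₁·m₂ = (+0.1752)(-1.295) = -0.227.

m = -0.227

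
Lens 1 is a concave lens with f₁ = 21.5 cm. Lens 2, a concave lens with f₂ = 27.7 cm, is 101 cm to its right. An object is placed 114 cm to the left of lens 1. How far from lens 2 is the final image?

Lens 1 is diverging, so f₁ = −21.5 cm.
Lens 1: 1/d_i1 = 1/f₁ − 1/d_o1 = 1/(-21.5) − 1/(114) = -0.05528, so d_i1 = -18.09 cm.
The intermediate image is 18.09 cm to the left of lens 1 (virtual), which is 101 − (-18.09) = 119.1 cm to the left of lens 2, so d_o2 = +119.1 cm.
Lens 2 is diverging, so f₂ = −27.7 cm.
Lens 2: 1/d_i2 = 1/f₂ − 1/d_o2 = 1/(-27.7) − 1/(119.1) = -0.04450, so d_i2 = -22.5 cm.
The final image is virtual, 22.5 cm to the left of lens 2 (overall magnification ≈ 0.030).

22.5 cm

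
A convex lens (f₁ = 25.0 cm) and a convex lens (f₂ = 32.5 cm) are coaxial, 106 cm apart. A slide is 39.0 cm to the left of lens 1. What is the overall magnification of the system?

Lens 1: 1/d_i1 = 1/(25.0) − 1/(39.0) = 0.01436, so d_i1 = 69.64 cm; m₁ = −d_i1/d_o1 = -1.786.
d_o2 = 106 − (69.64) = 36.36 cm.
Lens 2: 1/d_i2 = 1/(32.5) − 1/(36.36) = 0.003266, so d_i2 = 306.1 cm; m₂ = −d_i2/d_o2 = -8.420.
m = m₁·m₂ = (-1.786)(-8.420) = +15.0.

m = +15.0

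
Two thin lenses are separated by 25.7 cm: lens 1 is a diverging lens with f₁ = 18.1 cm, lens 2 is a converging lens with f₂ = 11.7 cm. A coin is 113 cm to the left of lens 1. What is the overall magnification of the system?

f₁ = −18.1 cm (diverging).
Lens 1: 1/d_i1 = 1/(-18.1) − 1/(113) = -0.06410, so d_i1 = -15.60 cm; m₁ = −d_i1/d_o1 = +0.1381.
d_o2 = 25.7 − (-15.60) = 41.30 cm.
Lens 2: 1/d_i2 = 1/(11.7) − 1/(41.30) = 0.06126, so d_i2 = 16.32 cm; m₂ = −d_i2/d_o2 = -0.3953.
m = m₁·m₂ = (+0.1381)(-0.3953) = -0.0546.

m = -0.0546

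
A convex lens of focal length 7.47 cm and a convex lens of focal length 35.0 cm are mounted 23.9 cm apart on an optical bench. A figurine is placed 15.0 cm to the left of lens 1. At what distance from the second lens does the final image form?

12.2 cm

Lens 1: 1/d_i1 = 1/f₁ − 1/d_o1 = 1/(7.47) − 1/(15.0) = 0.06720, so d_i1 = 14.88 cm.
The intermediate image is 14.88 cm to the right of lens 1, which is 23.9 − (14.88) = 9.020 cm to the left of lens 2, so d_o2 = +9.020 cm.
Lens 2: 1/d_i2 = 1/f₂ − 1/d_o2 = 1/(35.0) − 1/(9.020) = -0.08229, so d_i2 = -12.2 cm.
The final image is virtual, 12.2 cm to the left of lens 2 (overall magnification ≈ -1.3).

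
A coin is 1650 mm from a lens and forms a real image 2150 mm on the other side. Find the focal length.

Real image ⇒ d_i = +2150 mm.
1/f = 1/d_o + 1/d_i = 1/(1650) + 1/(2150) = 0.001071, so f = 934 mm.
Since f is positive, the lens is converging.

f = 934 mm (converging)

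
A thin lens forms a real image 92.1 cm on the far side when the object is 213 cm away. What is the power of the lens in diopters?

d_i = +92.1 cm.
1/f = 1/d_o + 1/d_i = 1/(213) + 1/(92.1) = 0.01555 cm⁻¹.
f = 64.30 cm = 0.6430 m, so P = 1/f = +1.56 D.

P = +1.56 D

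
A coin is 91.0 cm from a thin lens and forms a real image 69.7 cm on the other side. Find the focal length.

f = 39.5 cm (converging)

Real image ⇒ d_i = +69.7 cm.
1/f = 1/d_o + 1/d_i = 1/(91.0) + 1/(69.7) = 0.02534, so f = 39.5 cm.
Since f is positive, the thin lens is converging.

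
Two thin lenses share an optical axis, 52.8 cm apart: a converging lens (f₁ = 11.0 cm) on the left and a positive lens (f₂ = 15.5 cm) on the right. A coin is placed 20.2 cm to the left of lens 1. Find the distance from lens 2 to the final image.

33.8 cm

Lens 1: 1/d_i1 = 1/f₁ − 1/d_o1 = 1/(11.0) − 1/(20.2) = 0.04140, so d_i1 = 24.15 cm.
The intermediate image is 24.15 cm to the right of lens 1, which is 52.8 − (24.15) = 28.65 cm to the left of lens 2, so d_o2 = +28.65 cm.
Lens 2: 1/d_i2 = 1/f₂ − 1/d_o2 = 1/(15.5) − 1/(28.65) = 0.02961, so d_i2 = 33.8 cm.
The final image is real, 33.8 cm to the right of lens 2 (overall magnification ≈ 1.4).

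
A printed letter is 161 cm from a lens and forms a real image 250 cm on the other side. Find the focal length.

f = 97.9 cm (converging)

Real image ⇒ d_i = +250 cm.
1/f = 1/d_o + 1/d_i = 1/(161) + 1/(250) = 0.01021, so f = 97.9 cm.
Since f is positive, the lens is converging.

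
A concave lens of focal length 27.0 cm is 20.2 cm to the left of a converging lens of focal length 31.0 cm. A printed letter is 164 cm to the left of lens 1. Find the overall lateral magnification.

f₁ = −27.0 cm (diverging).
Lens 1: 1/d_i1 = 1/(-27.0) − 1/(164) = -0.04313, so d_i1 = -23.18 cm; m₁ = −d_i1/d_o1 = +0.1413.
d_o2 = 20.2 − (-23.18) = 43.38 cm.
Lens 2: 1/d_i2 = 1/(31.0) − 1/(43.38) = 0.009206, so d_i2 = 108.6 cm; m₂ = −d_i2/d_o2 = -2.504.
m = m₁·m₂ = (+0.1413)(-2.504) = -0.354.

m = -0.354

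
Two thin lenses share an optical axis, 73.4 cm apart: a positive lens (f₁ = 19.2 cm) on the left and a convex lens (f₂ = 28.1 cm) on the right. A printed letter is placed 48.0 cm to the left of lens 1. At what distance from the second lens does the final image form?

Lens 1: 1/d_i1 = 1/f₁ − 1/d_o1 = 1/(19.2) − 1/(48.0) = 0.03125, so d_i1 = 32.00 cm.
The intermediate image is 32.00 cm to the right of lens 1, which is 73.4 − (32.00) = 41.40 cm to the left of lens 2, so d_o2 = +41.40 cm.
Lens 2: 1/d_i2 = 1/f₂ − 1/d_o2 = 1/(28.1) − 1/(41.40) = 0.01143, so d_i2 = 87.5 cm.
The final image is real, 87.5 cm to the right of lens 2 (overall magnification ≈ 1.4).

87.5 cm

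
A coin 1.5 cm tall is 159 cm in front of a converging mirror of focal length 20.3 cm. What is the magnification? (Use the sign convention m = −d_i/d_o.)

1/d_i = 1/f − 1/d_o = 1/(20.30) − 1/(159) = 0.04297, so d_i = 23.27 cm.
m = −d_i/d_o = −(23.27)/(159) = -0.146.
The image is real, inverted and reduced, in front of the mirror.

m = -0.146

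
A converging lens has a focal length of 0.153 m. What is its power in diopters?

P = 1/f = 1/(0.153 m) = +6.54 D.

P = +6.54 D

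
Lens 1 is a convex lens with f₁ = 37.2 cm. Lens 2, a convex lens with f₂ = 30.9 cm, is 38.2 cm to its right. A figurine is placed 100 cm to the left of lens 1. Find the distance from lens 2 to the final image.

12.5 cm

Lens 1: 1/d_i1 = 1/f₁ − 1/d_o1 = 1/(37.2) − 1/(100) = 0.01688, so d_i1 = 59.24 cm.
The intermediate image is 59.24 cm to the right of lens 1, which lies 21.04 cm to the right of lens 2 — a virtual object — so d_o2 = −21.04 cm.
Lens 2: 1/d_i2 = 1/f₂ − 1/d_o2 = 1/(30.9) − 1/(-21.04) = 0.07989, so d_i2 = 12.5 cm.
The final image is real, 12.5 cm to the right of lens 2 (overall magnification ≈ -0.35).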